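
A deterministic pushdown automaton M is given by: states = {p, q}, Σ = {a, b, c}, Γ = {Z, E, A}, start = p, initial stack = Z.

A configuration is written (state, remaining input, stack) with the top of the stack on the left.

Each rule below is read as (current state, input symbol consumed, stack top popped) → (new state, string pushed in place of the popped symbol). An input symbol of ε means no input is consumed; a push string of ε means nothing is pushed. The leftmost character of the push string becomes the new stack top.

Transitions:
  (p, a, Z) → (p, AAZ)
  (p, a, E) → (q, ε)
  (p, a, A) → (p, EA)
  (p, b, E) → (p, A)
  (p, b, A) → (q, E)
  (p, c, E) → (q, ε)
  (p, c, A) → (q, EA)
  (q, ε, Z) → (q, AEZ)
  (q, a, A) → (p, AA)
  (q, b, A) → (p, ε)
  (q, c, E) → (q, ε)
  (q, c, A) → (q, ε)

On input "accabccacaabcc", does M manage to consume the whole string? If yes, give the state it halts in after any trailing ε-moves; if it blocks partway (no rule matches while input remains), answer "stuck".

(p, accabccacaabcc, Z) ⊢ (p, ccabccacaabcc, AAZ) ⊢ (q, cabccacaabcc, EAAZ) ⊢ (q, abccacaabcc, AAZ) ⊢ (p, bccacaabcc, AAAZ) ⊢ (q, ccacaabcc, EAAZ) ⊢ (q, cacaabcc, AAZ) ⊢ (q, acaabcc, AZ) ⊢ (p, caabcc, AAZ) ⊢ (q, aabcc, EAAZ)
No transition for (q, a, top E); M blocks with input aabcc remaining.

stuck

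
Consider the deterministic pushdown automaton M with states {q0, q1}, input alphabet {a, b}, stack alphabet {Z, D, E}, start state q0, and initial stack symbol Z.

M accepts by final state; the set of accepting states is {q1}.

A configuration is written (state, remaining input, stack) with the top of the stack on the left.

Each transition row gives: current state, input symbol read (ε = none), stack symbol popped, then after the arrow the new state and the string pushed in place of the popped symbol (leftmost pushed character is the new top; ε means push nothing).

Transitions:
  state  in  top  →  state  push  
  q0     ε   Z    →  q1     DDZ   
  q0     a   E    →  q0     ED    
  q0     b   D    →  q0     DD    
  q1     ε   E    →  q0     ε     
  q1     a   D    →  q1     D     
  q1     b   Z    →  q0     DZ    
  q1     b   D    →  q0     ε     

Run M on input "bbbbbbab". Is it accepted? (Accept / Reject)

Reject

(q0, bbbbbbab, Z)
  ε-move, top Z: go to q1, push DDZ → (q1, bbbbbbab, DDZ)
  read b, top D: go to q0, push ε → (q0, bbbbbab, DZ)
  read b, top D: go to q0, push DD → (q0, bbbbab, DDZ)
  read b, top D: go to q0, push DD → (q0, bbbab, DDDZ)
  read b, top D: go to q0, push DD → (q0, bbab, DDDDZ)
  read b, top D: go to q0, push DD → (q0, bab, DDDDDZ)
  read b, top D: go to q0, push DD → (q0, ab, DDDDDDZ)
No transition applies at (q0, ab, DDDDDDZ); input not fully consumed.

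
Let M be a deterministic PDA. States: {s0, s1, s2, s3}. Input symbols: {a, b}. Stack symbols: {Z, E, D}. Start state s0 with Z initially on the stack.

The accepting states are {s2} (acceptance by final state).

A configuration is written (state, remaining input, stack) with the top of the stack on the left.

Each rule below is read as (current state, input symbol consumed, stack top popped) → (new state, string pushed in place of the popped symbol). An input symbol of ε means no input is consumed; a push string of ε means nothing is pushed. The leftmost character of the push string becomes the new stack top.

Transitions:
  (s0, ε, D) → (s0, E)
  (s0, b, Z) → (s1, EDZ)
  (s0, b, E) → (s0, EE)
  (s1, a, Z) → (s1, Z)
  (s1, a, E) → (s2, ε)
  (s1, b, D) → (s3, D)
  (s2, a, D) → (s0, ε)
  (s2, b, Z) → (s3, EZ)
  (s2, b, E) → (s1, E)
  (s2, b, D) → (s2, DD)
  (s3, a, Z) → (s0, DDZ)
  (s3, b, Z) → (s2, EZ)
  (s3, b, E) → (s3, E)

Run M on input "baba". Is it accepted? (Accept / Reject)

(s0, baba, Z)
  read b, top Z: go to s1, push EDZ → (s1, aba, EDZ)
  read a, top E: go to s2, push ε → (s2, ba, DZ)
  read b, top D: go to s2, push DD → (s2, a, DDZ)
  read a, top D: go to s0, push ε → (s0, ε, DZ)
  ε-move, top D: go to s0, push E → (s0, ε, EZ)
All input consumed; state s0 ∉ F and no further ε-move applies.

Reject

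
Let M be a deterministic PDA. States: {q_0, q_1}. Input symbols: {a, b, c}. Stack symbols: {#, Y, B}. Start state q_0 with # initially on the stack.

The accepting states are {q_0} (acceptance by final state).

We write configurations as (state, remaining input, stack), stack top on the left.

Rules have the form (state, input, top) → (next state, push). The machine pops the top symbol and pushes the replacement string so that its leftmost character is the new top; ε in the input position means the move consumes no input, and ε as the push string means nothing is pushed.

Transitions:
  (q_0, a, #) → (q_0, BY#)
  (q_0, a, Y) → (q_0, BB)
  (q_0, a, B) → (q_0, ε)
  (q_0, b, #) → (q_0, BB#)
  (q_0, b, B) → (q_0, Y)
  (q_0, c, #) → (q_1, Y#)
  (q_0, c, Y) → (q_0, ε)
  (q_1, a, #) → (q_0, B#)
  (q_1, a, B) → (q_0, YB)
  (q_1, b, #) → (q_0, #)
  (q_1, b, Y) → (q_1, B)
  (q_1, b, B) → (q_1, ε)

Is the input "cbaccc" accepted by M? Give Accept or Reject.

Reject

(q_0, cbaccc, #) ⊢ (q_1, baccc, Y#) ⊢ (q_1, accc, B#) ⊢ (q_0, ccc, YB#) ⊢ (q_0, cc, B#)
No transition applies at (q_0, cc, B#); input not fully consumed.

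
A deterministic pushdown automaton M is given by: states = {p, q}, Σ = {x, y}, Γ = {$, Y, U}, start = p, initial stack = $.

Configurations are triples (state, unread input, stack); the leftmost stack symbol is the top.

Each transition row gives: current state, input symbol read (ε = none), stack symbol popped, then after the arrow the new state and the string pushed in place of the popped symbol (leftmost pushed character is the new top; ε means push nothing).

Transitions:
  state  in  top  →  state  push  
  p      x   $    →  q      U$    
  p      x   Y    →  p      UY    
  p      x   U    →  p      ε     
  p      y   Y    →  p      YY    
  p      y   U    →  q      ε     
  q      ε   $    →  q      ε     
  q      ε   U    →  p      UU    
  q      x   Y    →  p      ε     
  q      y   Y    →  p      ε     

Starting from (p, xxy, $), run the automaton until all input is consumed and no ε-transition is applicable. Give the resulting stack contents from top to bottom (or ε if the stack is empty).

(p, xxy, $)
  read x, top $: go to q, push U$ → (q, xy, U$)
  ε-move, top U: go to p, push UU → (p, xy, UU$)
  read x, top U: go to p, push ε → (p, y, U$)
  read y, top U: go to q, push ε → (q, ε, $)
  ε-move, top $: go to q, push ε → (q, ε, ε)
All input consumed in state q with stack ε.

ε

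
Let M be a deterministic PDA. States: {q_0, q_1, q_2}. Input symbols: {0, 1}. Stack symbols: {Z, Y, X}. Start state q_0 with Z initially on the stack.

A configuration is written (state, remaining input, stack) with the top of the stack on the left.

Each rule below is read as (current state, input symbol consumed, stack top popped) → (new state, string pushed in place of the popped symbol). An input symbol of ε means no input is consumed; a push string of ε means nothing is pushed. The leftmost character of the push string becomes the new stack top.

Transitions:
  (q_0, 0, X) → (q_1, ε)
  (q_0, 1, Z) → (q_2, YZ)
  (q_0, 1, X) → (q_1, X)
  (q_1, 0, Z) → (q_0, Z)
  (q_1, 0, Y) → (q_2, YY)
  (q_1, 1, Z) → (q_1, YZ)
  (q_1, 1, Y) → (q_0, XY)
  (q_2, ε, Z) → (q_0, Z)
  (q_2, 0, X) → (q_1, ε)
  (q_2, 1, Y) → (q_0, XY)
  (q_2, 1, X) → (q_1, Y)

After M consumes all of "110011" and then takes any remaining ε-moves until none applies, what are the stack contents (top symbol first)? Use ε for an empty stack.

(q_0, 110011, Z)
  read 1, top Z: go to q_2, push YZ → (q_2, 10011, YZ)
  read 1, top Y: go to q_0, push XY → (q_0, 0011, XYZ)
  read 0, top X: go to q_1, push ε → (q_1, 011, YZ)
  read 0, top Y: go to q_2, push YY → (q_2, 11, YYZ)
  read 1, top Y: go to q_0, push XY → (q_0, 1, XYYZ)
  read 1, top X: go to q_1, push X → (q_1, ε, XYYZ)
All input consumed in state q_1 with stack XYYZ.

XYYZ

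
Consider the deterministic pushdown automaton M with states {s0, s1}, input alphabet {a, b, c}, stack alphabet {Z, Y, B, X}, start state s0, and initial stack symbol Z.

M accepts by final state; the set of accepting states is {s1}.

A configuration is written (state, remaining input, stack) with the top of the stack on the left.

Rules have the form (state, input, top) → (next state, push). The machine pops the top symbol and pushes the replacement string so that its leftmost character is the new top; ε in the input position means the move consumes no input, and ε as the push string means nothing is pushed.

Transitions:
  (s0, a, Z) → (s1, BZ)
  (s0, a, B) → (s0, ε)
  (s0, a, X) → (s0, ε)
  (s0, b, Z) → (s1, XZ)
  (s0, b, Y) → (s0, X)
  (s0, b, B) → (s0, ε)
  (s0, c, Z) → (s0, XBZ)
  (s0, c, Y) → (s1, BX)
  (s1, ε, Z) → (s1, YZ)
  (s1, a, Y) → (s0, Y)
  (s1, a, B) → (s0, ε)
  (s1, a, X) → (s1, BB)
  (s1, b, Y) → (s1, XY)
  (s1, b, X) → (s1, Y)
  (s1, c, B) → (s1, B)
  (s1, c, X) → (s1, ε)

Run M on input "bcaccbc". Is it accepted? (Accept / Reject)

(s0, bcaccbc, Z) ⊢ (s1, caccbc, XZ) ⊢ (s1, accbc, Z) ⊢ (s1, accbc, YZ) ⊢ (s0, ccbc, YZ) ⊢ (s1, cbc, BXZ) ⊢ (s1, bc, BXZ)
No transition applies at (s1, bc, BXZ); input not fully consumed.

Reject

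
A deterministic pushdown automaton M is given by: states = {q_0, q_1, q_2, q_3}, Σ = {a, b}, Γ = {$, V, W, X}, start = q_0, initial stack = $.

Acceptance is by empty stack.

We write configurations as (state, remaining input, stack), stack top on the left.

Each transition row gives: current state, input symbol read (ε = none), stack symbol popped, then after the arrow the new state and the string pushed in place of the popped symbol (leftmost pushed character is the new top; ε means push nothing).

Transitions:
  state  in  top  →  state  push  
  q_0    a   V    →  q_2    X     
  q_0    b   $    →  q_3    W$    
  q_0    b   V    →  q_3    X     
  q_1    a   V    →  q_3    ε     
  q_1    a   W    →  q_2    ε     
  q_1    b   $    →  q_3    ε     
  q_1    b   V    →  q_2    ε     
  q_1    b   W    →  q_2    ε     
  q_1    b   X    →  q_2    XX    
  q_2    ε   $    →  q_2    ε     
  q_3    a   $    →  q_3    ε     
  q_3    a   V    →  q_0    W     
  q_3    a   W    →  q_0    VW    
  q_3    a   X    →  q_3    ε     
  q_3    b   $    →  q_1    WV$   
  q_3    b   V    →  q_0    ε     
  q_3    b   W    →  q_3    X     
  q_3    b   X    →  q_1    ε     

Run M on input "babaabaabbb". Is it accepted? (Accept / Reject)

Accept

(q_0, babaabaabbb, $) ⊢ (q_3, abaabaabbb, W$) ⊢ (q_0, baabaabbb, VW$) ⊢ (q_3, aabaabbb, XW$) ⊢ (q_3, abaabbb, W$) ⊢ (q_0, baabbb, VW$) ⊢ (q_3, aabbb, XW$) ⊢ (q_3, abbb, W$) ⊢ (q_0, bbb, VW$) ⊢ (q_3, bb, XW$) ⊢ (q_1, b, W$) ⊢ (q_2, ε, $) ⊢ (q_2, ε, ε)
All input consumed and the stack is empty.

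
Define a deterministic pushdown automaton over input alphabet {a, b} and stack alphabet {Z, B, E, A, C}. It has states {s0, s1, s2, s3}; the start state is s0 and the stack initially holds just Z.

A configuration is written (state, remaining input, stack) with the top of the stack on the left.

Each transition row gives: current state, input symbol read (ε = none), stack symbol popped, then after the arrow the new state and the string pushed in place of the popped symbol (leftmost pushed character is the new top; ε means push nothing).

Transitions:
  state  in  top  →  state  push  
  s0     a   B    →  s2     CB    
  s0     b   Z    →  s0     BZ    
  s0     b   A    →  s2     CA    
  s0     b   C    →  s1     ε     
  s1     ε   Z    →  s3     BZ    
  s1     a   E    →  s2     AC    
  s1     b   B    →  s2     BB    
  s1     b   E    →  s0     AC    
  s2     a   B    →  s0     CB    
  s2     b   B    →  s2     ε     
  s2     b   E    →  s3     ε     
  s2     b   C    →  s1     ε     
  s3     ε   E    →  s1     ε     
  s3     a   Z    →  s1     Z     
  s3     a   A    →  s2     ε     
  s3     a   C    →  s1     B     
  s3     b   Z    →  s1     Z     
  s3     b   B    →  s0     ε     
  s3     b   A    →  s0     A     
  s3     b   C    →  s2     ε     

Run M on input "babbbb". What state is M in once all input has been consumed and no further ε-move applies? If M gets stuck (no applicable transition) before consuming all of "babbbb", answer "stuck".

(s0, babbbb, Z)
  read b, top Z: go to s0, push BZ → (s0, abbbb, BZ)
  read a, top B: go to s2, push CB → (s2, bbbb, CBZ)
  read b, top C: go to s1, push ε → (s1, bbb, BZ)
  read b, top B: go to s2, push BB → (s2, bb, BBZ)
  read b, top B: go to s2, push ε → (s2, b, BZ)
  read b, top B: go to s2, push ε → (s2, ε, Z)
All input consumed; M is in state s2.

s2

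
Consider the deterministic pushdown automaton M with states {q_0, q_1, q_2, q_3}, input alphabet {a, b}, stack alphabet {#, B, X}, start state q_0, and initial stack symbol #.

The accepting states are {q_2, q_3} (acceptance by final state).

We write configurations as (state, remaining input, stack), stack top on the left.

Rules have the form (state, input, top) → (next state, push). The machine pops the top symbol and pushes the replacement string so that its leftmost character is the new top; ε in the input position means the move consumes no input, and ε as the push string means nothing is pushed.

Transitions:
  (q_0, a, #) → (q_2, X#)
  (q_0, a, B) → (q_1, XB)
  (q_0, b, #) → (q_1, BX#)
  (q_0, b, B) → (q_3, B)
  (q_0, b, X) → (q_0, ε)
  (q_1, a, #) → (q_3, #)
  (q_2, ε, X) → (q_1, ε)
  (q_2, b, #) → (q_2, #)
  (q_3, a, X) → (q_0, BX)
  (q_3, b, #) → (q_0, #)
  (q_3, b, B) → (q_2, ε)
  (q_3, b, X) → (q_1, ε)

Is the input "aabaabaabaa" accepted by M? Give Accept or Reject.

(q_0, aabaabaabaa, #) ⊢ (q_2, abaabaabaa, X#) ⊢ (q_1, abaabaabaa, #) ⊢ (q_3, baabaabaa, #) ⊢ (q_0, aabaabaa, #) ⊢ (q_2, abaabaa, X#) ⊢ (q_1, abaabaa, #) ⊢ (q_3, baabaa, #) ⊢ (q_0, aabaa, #) ⊢ (q_2, abaa, X#) ⊢ (q_1, abaa, #) ⊢ (q_3, baa, #) ⊢ (q_0, aa, #) ⊢ (q_2, a, X#) ⊢ (q_1, a, #) ⊢ (q_3, ε, #)
All input consumed; state q_3 ∈ F.

Accept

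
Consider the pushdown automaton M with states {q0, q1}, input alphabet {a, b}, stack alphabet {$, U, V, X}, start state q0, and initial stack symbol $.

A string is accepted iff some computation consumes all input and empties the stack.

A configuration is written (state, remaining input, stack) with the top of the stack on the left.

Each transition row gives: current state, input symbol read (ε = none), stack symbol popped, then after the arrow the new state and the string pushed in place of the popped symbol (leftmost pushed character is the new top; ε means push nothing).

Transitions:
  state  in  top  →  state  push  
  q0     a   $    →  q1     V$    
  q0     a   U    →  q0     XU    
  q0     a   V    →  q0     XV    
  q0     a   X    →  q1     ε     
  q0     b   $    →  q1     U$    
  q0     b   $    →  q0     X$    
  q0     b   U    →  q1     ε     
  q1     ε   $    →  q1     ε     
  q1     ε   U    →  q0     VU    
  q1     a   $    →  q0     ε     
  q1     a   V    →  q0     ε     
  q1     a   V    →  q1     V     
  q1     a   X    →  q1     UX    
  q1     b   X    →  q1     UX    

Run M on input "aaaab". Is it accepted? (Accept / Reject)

Reject

No computation consumes all input and empties the stack.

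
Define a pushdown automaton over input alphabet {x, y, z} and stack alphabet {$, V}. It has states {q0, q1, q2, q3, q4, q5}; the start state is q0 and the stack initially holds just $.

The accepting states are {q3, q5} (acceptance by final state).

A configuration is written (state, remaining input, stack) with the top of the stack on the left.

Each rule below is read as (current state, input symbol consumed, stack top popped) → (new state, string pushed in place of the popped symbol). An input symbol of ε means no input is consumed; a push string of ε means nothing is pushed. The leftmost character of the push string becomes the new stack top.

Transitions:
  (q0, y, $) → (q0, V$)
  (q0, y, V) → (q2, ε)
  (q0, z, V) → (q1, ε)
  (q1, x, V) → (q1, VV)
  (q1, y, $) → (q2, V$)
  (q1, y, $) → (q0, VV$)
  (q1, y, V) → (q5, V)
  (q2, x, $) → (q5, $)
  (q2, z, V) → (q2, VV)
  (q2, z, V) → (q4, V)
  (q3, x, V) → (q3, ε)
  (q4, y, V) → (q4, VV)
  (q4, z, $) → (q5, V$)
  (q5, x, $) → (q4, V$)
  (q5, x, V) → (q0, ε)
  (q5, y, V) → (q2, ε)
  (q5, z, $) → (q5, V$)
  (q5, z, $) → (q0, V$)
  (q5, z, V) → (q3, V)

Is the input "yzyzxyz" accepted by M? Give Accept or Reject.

One accepting computation: (q0, yzyzxyz, $) ⊢ (q0, zyzxyz, V$) ⊢ (q1, yzxyz, $) ⊢ (q0, zxyz, VV$) ⊢ (q1, xyz, V$) ⊢ (q1, yz, VV$) ⊢ (q5, z, VV$) ⊢ (q3, ε, VV$)
All input consumed and state q3 ∈ F.

Accept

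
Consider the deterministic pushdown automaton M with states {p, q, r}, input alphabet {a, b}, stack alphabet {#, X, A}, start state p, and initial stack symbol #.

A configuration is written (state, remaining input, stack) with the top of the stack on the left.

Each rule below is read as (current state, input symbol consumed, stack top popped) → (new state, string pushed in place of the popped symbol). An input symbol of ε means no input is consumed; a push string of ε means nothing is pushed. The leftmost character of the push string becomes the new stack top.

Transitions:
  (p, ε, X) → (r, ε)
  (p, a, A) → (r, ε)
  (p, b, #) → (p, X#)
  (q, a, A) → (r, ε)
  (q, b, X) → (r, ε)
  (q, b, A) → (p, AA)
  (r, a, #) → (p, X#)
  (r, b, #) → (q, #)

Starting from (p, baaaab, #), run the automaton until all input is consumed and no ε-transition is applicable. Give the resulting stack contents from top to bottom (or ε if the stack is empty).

#

(p, baaaab, #)
  read b, top #: go to p, push X# → (p, aaaab, X#)
  ε-move, top X: go to r, push ε → (r, aaaab, #)
  read a, top #: go to p, push X# → (p, aaab, X#)
  ε-move, top X: go to r, push ε → (r, aaab, #)
  read a, top #: go to p, push X# → (p, aab, X#)
  ε-move, top X: go to r, push ε → (r, aab, #)
  read a, top #: go to p, push X# → (p, ab, X#)
  ε-move, top X: go to r, push ε → (r, ab, #)
  read a, top #: go to p, push X# → (p, b, X#)
  ε-move, top X: go to r, push ε → (r, b, #)
  read b, top #: go to q, push # → (q, ε, #)
All input consumed in state q with stack #.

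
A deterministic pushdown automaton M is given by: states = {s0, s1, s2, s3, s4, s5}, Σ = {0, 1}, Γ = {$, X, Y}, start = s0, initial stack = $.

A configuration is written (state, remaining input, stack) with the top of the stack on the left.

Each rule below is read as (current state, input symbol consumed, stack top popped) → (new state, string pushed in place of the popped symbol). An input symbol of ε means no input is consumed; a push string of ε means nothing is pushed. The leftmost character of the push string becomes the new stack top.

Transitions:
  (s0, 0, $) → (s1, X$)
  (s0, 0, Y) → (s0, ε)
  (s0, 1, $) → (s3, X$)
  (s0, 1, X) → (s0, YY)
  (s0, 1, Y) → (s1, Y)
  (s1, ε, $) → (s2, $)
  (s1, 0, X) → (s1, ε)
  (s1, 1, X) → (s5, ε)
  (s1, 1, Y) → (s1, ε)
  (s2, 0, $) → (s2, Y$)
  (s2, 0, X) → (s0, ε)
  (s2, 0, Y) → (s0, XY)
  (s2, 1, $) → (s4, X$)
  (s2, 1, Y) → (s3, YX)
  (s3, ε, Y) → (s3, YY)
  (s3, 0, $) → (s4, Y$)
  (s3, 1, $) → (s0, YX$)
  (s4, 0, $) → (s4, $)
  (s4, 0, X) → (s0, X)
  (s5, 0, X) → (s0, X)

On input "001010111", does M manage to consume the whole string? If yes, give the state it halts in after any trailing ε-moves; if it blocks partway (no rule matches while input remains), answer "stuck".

(s0, 001010111, $)
  read 0, top $: go to s1, push X$ → (s1, 01010111, X$)
  read 0, top X: go to s1, push ε → (s1, 1010111, $)
  ε-move, top $: go to s2, push $ → (s2, 1010111, $)
  read 1, top $: go to s4, push X$ → (s4, 010111, X$)
  read 0, top X: go to s0, push X → (s0, 10111, X$)
  read 1, top X: go to s0, push YY → (s0, 0111, YY$)
  read 0, top Y: go to s0, push ε → (s0, 111, Y$)
  read 1, top Y: go to s1, push Y → (s1, 11, Y$)
  read 1, top Y: go to s1, push ε → (s1, 1, $)
  ε-move, top $: go to s2, push $ → (s2, 1, $)
  read 1, top $: go to s4, push X$ → (s4, ε, X$)
All input consumed; M is in state s4.

s4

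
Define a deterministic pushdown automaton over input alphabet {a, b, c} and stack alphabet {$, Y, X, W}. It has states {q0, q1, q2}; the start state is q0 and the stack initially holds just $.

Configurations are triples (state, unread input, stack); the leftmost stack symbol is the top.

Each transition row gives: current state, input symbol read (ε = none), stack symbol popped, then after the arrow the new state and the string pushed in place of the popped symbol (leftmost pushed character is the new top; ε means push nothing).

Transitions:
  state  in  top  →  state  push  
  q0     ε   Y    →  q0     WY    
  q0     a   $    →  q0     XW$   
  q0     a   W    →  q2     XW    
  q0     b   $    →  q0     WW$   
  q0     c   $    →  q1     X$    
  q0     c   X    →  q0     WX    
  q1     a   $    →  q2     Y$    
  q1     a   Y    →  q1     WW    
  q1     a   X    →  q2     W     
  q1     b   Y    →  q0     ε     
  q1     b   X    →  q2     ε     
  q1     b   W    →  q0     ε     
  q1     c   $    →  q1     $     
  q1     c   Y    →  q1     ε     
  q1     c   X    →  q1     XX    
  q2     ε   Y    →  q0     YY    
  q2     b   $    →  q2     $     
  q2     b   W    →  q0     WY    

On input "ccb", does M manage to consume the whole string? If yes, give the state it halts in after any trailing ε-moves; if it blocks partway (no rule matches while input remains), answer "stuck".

q2

(q0, ccb, $)
  read c, top $: go to q1, push X$ → (q1, cb, X$)
  read c, top X: go to q1, push XX → (q1, b, XX$)
  read b, top X: go to q2, push ε → (q2, ε, X$)
All input consumed; M is in state q2.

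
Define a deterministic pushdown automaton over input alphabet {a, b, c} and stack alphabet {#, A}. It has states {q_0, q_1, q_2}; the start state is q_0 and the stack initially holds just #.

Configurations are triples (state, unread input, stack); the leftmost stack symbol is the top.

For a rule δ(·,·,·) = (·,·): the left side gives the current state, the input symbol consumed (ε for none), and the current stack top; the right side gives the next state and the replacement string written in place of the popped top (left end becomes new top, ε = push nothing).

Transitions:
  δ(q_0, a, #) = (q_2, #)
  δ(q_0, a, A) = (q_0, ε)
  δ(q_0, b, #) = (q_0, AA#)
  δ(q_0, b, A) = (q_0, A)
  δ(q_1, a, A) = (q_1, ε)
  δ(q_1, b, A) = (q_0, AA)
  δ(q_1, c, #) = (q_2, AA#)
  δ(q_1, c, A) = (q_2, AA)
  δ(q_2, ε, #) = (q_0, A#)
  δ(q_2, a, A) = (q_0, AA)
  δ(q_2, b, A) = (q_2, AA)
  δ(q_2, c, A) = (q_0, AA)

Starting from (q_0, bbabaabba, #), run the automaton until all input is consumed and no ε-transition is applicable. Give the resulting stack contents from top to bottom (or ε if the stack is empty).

(q_0, bbabaabba, #) ⊢ (q_0, babaabba, AA#) ⊢ (q_0, abaabba, AA#) ⊢ (q_0, baabba, A#) ⊢ (q_0, aabba, A#) ⊢ (q_0, abba, #) ⊢ (q_2, bba, #) ⊢ (q_0, bba, A#) ⊢ (q_0, ba, A#) ⊢ (q_0, a, A#) ⊢ (q_0, ε, #)
All input consumed in state q_0 with stack #.

#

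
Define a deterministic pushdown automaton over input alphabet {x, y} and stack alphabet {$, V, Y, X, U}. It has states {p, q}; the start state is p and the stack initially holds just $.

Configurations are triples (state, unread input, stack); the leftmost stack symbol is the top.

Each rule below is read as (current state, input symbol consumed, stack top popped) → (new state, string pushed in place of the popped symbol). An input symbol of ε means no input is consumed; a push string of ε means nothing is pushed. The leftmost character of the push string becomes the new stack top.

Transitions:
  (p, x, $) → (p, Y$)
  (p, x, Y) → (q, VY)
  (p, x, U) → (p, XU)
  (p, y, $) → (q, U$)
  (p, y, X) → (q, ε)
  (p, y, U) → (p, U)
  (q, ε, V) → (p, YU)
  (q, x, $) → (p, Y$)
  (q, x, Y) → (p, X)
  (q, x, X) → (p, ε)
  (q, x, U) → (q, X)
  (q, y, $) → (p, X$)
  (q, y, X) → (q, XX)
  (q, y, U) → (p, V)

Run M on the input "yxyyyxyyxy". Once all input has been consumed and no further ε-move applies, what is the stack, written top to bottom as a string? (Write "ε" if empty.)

X$

(p, yxyyyxyyxy, $)
  read y, top $: go to q, push U$ → (q, xyyyxyyxy, U$)
  read x, top U: go to q, push X → (q, yyyxyyxy, X$)
  read y, top X: go to q, push XX → (q, yyxyyxy, XX$)
  read y, top X: go to q, push XX → (q, yxyyxy, XXX$)
  read y, top X: go to q, push XX → (q, xyyxy, XXXX$)
  read x, top X: go to p, push ε → (p, yyxy, XXX$)
  read y, top X: go to q, push ε → (q, yxy, XX$)
  read y, top X: go to q, push XX → (q, xy, XXX$)
  read x, top X: go to p, push ε → (p, y, XX$)
  read y, top X: go to q, push ε → (q, ε, X$)
All input consumed in state q with stack X$.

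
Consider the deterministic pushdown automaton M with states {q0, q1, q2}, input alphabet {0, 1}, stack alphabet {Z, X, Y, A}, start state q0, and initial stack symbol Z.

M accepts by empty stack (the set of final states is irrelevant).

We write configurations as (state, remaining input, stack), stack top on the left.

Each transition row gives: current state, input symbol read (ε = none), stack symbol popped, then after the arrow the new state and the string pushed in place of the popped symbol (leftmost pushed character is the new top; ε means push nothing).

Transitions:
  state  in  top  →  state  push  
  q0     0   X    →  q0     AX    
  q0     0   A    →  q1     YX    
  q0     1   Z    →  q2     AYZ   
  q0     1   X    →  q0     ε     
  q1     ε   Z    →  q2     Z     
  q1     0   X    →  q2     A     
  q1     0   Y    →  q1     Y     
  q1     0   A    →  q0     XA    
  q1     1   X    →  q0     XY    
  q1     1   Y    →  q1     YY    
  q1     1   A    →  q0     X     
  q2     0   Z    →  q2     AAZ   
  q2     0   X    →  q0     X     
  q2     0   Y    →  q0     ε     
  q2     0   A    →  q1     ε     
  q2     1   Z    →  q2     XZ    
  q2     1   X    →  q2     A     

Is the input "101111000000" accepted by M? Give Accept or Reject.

Reject

(q0, 101111000000, Z)
  read 1, top Z: go to q2, push AYZ → (q2, 01111000000, AYZ)
  read 0, top A: go to q1, push ε → (q1, 1111000000, YZ)
  read 1, top Y: go to q1, push YY → (q1, 111000000, YYZ)
  read 1, top Y: go to q1, push YY → (q1, 11000000, YYYZ)
  read 1, top Y: go to q1, push YY → (q1, 1000000, YYYYZ)
  read 1, top Y: go to q1, push YY → (q1, 000000, YYYYYZ)
  read 0, top Y: go to q1, push Y → (q1, 00000, YYYYYZ)
  read 0, top Y: go to q1, push Y → (q1, 0000, YYYYYZ)
  read 0, top Y: go to q1, push Y → (q1, 000, YYYYYZ)
  read 0, top Y: go to q1, push Y → (q1, 00, YYYYYZ)
  read 0, top Y: go to q1, push Y → (q1, 0, YYYYYZ)
  read 0, top Y: go to q1, push Y → (q1, ε, YYYYYZ)
All input consumed; stack is YYYYYZ, not empty, and no further ε-move applies.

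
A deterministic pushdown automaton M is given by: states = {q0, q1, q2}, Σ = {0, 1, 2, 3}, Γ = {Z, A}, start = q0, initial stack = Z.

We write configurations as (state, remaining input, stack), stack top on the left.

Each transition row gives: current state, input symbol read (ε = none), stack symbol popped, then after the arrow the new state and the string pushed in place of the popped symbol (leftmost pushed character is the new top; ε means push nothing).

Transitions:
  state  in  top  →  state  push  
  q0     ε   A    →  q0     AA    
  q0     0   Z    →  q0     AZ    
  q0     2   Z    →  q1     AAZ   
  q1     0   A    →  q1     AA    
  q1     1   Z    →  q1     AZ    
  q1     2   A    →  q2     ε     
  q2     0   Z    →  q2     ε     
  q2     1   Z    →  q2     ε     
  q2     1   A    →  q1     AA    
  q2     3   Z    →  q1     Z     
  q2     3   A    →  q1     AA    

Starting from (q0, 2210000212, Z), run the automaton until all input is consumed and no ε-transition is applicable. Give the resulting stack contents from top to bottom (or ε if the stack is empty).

AAAAAZ

(q0, 2210000212, Z)
  read 2, top Z: go to q1, push AAZ → (q1, 210000212, AAZ)
  read 2, top A: go to q2, push ε → (q2, 10000212, AZ)
  read 1, top A: go to q1, push AA → (q1, 0000212, AAZ)
  read 0, top A: go to q1, push AA → (q1, 000212, AAAZ)
  read 0, top A: go to q1, push AA → (q1, 00212, AAAAZ)
  read 0, top A: go to q1, push AA → (q1, 0212, AAAAAZ)
  read 0, top A: go to q1, push AA → (q1, 212, AAAAAAZ)
  read 2, top A: go to q2, push ε → (q2, 12, AAAAAZ)
  read 1, top A: go to q1, push AA → (q1, 2, AAAAAAZ)
  read 2, top A: go to q2, push ε → (q2, ε, AAAAAZ)
All input consumed in state q2 with stack AAAAAZ.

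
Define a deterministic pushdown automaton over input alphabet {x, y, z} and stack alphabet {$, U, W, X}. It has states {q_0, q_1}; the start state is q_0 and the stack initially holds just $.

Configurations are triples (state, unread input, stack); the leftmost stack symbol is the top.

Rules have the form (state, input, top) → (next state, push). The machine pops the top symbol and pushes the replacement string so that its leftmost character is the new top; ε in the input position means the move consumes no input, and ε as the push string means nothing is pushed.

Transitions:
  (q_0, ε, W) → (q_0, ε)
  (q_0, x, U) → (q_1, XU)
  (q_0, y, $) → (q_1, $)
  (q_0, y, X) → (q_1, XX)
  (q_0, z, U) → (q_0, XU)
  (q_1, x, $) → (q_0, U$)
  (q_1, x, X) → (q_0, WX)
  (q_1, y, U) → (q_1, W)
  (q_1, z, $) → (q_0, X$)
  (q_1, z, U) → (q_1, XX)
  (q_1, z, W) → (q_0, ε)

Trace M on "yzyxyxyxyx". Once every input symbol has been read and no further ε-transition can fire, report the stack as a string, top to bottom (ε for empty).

(q_0, yzyxyxyxyx, $) ⊢ (q_1, zyxyxyxyx, $) ⊢ (q_0, yxyxyxyx, X$) ⊢ (q_1, xyxyxyx, XX$) ⊢ (q_0, yxyxyx, WXX$) ⊢ (q_0, yxyxyx, XX$) ⊢ (q_1, xyxyx, XXX$) ⊢ (q_0, yxyx, WXXX$) ⊢ (q_0, yxyx, XXX$) ⊢ (q_1, xyx, XXXX$) ⊢ (q_0, yx, WXXXX$) ⊢ (q_0, yx, XXXX$) ⊢ (q_1, x, XXXXX$) ⊢ (q_0, ε, WXXXXX$) ⊢ (q_0, ε, XXXXX$)
All input consumed in state q_0 with stack XXXXX$.

XXXXX$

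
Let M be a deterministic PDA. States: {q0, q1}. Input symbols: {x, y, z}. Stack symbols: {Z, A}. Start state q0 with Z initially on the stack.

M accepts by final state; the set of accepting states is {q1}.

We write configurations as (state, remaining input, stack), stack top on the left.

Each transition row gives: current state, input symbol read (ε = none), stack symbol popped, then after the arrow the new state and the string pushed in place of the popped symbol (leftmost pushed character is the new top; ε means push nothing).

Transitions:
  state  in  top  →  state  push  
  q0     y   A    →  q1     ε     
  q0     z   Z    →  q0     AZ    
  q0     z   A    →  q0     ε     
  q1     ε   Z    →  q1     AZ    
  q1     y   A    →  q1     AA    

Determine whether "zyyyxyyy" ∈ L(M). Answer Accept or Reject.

(q0, zyyyxyyy, Z)
  read z, top Z: go to q0, push AZ → (q0, yyyxyyy, AZ)
  read y, top A: go to q1, push ε → (q1, yyxyyy, Z)
  ε-move, top Z: go to q1, push AZ → (q1, yyxyyy, AZ)
  read y, top A: go to q1, push AA → (q1, yxyyy, AAZ)
  read y, top A: go to q1, push AA → (q1, xyyy, AAAZ)
No transition applies at (q1, xyyy, AAAZ); input not fully consumed.

Reject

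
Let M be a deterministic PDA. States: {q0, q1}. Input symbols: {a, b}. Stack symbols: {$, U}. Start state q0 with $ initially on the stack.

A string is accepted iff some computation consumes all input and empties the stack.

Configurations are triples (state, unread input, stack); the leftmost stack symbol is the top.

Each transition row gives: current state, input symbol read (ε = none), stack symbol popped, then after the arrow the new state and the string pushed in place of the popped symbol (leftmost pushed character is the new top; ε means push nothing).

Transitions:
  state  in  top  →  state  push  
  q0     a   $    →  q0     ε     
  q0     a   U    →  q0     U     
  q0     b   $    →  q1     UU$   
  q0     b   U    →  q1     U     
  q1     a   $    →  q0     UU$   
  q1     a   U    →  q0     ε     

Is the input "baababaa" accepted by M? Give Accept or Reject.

Reject

(q0, baababaa, $)
  read b, top $: go to q1, push UU$ → (q1, aababaa, UU$)
  read a, top U: go to q0, push ε → (q0, ababaa, U$)
  read a, top U: go to q0, push U → (q0, babaa, U$)
  read b, top U: go to q1, push U → (q1, abaa, U$)
  read a, top U: go to q0, push ε → (q0, baa, $)
  read b, top $: go to q1, push UU$ → (q1, aa, UU$)
  read a, top U: go to q0, push ε → (q0, a, U$)
  read a, top U: go to q0, push U → (q0, ε, U$)
All input consumed; stack is U$, not empty, and no further ε-move applies.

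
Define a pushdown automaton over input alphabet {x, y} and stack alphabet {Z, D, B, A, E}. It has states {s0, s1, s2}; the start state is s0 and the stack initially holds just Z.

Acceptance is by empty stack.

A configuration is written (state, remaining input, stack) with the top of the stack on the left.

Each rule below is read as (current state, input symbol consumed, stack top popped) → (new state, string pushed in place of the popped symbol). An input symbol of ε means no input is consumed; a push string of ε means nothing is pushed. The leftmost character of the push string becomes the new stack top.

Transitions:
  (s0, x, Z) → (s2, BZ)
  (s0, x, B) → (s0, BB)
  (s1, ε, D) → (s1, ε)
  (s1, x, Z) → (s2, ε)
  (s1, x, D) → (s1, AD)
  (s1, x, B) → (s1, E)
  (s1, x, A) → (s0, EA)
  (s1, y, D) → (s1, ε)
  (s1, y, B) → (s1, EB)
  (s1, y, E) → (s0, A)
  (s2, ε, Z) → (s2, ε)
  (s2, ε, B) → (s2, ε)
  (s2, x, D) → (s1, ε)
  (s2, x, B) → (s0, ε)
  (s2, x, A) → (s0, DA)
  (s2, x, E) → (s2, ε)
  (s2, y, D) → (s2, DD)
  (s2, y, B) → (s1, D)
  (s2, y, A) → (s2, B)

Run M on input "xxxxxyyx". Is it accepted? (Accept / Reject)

Accept

One accepting computation: (s0, xxxxxyyx, Z) ⊢ (s2, xxxxyyx, BZ) ⊢ (s0, xxxyyx, Z) ⊢ (s2, xxyyx, BZ) ⊢ (s0, xyyx, Z) ⊢ (s2, yyx, BZ) ⊢ (s1, yx, DZ) ⊢ (s1, x, Z) ⊢ (s2, ε, ε)
All input consumed and the stack is empty.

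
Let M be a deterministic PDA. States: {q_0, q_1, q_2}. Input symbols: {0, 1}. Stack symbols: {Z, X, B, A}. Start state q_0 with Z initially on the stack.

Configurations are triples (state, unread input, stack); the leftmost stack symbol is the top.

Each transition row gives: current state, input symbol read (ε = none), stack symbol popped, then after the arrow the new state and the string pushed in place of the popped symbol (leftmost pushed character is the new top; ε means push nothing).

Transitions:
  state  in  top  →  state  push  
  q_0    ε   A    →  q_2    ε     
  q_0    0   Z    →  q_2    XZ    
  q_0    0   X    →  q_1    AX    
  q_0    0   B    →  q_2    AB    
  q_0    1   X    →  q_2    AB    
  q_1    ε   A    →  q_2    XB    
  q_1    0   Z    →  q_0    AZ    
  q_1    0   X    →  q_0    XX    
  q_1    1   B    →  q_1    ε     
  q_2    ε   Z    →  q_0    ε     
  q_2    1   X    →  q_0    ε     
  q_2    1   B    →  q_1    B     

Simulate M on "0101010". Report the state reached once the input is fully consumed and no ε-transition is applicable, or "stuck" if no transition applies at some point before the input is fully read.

q_2

(q_0, 0101010, Z) ⊢ (q_2, 101010, XZ) ⊢ (q_0, 01010, Z) ⊢ (q_2, 1010, XZ) ⊢ (q_0, 010, Z) ⊢ (q_2, 10, XZ) ⊢ (q_0, 0, Z) ⊢ (q_2, ε, XZ)
All input consumed; M is in state q_2.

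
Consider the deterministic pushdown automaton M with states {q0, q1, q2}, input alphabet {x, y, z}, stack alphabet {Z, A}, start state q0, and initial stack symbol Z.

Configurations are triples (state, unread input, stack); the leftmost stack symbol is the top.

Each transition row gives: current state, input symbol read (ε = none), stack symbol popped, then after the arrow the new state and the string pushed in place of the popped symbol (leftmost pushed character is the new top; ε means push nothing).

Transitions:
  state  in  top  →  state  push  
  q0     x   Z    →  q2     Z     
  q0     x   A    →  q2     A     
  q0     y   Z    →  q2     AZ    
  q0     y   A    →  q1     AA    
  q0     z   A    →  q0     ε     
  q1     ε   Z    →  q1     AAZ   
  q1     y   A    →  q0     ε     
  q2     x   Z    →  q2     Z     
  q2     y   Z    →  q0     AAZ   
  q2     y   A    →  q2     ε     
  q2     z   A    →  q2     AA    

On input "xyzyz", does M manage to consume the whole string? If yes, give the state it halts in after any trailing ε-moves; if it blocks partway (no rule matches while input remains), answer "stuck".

stuck

(q0, xyzyz, Z)
  read x, top Z: go to q2, push Z → (q2, yzyz, Z)
  read y, top Z: go to q0, push AAZ → (q0, zyz, AAZ)
  read z, top A: go to q0, push ε → (q0, yz, AZ)
  read y, top A: go to q1, push AA → (q1, z, AAZ)
No transition for (q1, z, top A); M blocks with input z remaining.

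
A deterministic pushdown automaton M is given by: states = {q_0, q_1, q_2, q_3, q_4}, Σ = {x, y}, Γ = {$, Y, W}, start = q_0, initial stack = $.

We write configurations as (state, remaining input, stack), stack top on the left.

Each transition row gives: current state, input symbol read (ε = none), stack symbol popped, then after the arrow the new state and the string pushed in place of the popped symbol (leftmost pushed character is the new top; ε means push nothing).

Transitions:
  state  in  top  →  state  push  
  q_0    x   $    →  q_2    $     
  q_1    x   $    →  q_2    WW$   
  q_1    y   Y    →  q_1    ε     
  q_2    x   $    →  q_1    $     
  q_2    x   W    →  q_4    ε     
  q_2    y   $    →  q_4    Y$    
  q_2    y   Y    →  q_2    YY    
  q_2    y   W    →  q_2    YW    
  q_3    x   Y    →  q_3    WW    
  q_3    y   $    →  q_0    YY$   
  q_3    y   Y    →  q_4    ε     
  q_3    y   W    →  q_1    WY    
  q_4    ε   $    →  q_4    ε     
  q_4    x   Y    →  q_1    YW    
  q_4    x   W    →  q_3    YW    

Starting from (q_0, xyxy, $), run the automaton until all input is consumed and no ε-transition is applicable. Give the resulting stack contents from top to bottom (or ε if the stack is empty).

W$

(q_0, xyxy, $)
  read x, top $: go to q_2, push $ → (q_2, yxy, $)
  read y, top $: go to q_4, push Y$ → (q_4, xy, Y$)
  read x, top Y: go to q_1, push YW → (q_1, y, YW$)
  read y, top Y: go to q_1, push ε → (q_1, ε, W$)
All input consumed in state q_1 with stack W$.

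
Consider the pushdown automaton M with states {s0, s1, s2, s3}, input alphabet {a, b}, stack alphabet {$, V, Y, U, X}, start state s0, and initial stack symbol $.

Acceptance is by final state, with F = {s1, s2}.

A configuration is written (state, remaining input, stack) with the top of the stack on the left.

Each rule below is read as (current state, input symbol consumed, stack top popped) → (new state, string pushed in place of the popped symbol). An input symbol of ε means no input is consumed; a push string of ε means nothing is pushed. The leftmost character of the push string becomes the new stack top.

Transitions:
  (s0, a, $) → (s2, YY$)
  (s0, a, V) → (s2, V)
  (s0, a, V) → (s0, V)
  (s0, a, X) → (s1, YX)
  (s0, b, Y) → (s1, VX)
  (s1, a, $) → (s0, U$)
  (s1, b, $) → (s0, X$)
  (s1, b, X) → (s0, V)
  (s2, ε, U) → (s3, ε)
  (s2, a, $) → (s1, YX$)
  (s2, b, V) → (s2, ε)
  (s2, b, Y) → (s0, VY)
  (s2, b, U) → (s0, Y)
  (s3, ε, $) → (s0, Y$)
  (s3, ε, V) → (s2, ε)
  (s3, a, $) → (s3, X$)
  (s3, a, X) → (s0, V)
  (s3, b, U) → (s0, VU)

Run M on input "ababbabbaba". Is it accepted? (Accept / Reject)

Reject

No computation consumes all input and reaches a final state.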